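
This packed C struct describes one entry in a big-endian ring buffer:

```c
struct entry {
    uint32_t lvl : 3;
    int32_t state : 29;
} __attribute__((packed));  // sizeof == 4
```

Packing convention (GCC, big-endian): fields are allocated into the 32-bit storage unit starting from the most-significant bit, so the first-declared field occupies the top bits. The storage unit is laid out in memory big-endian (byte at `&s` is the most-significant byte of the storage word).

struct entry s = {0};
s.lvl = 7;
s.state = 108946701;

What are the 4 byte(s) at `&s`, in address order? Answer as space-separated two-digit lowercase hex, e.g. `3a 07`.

lvl:3 = 7 → 0x7 << 29 → word 0xe0000000
state:29 = 108946701 → 0x67e650d << 0 → word 0xe67e650d
word = 0xe67e650d → big-endian bytes:
  [0]=0xe6  [1]=0x7e  [2]=0x65  [3]=0x0d

e6 7e 65 0d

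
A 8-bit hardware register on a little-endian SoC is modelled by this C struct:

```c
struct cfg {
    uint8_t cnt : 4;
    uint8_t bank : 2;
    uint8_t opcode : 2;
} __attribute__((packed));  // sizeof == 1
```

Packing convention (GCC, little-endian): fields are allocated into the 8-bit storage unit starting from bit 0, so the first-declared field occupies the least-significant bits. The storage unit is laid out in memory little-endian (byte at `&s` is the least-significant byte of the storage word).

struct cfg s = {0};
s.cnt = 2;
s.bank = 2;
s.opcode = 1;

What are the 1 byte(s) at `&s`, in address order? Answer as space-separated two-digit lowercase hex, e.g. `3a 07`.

62

[0+:4] cnt=2 & 0xf = 0x2; word=0x02
[4+:2] bank=2 & 0x3 = 0x2; word=0x22
[6+:2] opcode=1 & 0x3 = 0x1; word=0x62
word = 0x62 → little-endian bytes:
  [0]=0x62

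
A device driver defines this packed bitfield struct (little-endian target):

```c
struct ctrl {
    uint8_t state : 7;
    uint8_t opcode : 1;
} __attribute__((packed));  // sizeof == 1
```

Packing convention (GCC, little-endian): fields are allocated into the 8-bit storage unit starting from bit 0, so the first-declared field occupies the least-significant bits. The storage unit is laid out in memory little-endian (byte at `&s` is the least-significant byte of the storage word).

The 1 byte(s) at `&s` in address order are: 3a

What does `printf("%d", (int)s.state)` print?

58

[0]=0x3a (little-endian) → word 0x3a
state:7 @ bit 0 → (0x3a>>0)&0x7f = 0x3a  ←
opcode:1 @ bit 7 → (0x3a>>7)&0x1 = 0x0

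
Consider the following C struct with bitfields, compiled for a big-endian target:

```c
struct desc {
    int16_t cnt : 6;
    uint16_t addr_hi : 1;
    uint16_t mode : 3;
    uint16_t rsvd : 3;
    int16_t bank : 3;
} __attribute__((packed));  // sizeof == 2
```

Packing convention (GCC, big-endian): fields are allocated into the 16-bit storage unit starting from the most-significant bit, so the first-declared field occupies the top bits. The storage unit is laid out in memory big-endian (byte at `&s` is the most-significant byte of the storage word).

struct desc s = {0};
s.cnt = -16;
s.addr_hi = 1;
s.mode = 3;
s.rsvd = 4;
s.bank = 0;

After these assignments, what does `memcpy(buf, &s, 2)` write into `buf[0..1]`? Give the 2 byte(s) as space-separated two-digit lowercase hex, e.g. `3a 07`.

cnt (6b) val=-16 bits=0x30 at bit 10: 0xc000
addr_hi (1b) val=1 bits=0x1 at bit 9: 0xc200
mode (3b) val=3 bits=0x3 at bit 6: 0xc2c0
rsvd (3b) val=4 bits=0x4 at bit 3: 0xc2e0
bank (3b) val=0 bits=0x0 at bit 0: 0xc2e0
word = 0xc2e0 → big-endian bytes:
  [0]=0xc2  [1]=0xe0

c2 e0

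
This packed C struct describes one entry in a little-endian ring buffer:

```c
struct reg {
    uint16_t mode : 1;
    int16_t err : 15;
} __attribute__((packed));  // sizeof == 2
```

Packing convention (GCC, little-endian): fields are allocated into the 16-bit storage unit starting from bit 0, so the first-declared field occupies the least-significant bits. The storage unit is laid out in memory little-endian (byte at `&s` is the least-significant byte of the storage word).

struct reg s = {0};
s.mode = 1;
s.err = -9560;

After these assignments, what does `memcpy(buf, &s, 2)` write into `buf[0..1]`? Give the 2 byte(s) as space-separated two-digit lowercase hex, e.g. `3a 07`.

51 b5

mode:1 = 1 → 0x1 << 0 → word 0x0001
err:15 = -9560 → 0x5aa8 << 1 → word 0xb551
word = 0xb551 → little-endian bytes:
  [0]=0x51  [1]=0xb5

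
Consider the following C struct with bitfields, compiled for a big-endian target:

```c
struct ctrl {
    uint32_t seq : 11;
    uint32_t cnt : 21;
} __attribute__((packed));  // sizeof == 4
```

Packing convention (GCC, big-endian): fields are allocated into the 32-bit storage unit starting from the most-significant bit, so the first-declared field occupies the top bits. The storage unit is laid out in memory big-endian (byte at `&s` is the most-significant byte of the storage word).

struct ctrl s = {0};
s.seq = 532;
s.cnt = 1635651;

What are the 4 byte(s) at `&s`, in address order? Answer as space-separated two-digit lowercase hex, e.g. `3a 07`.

seq (11b) val=532 bits=0x214 at bit 21: 0x42800000
cnt (21b) val=1635651 bits=0x18f543 at bit 0: 0x4298f543
word = 0x4298f543 → big-endian bytes:
  [0]=0x42  [1]=0x98  [2]=0xf5  [3]=0x43

42 98 f5 43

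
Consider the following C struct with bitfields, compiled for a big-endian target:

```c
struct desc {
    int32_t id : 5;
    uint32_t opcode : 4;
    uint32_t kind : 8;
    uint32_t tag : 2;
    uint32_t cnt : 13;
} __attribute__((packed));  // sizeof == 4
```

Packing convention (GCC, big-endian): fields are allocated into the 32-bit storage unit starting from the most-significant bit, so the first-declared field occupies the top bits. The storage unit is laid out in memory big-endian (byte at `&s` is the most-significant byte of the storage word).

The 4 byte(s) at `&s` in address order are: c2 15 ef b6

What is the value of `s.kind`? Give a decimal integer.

43

[0]=0xc2 [1]=0x15 [2]=0xef [3]=0xb6 (big-endian) → word 0xc215efb6
id [27+:5] = (word>>27) & 0x1f = 24
opcode [23+:4] = (word>>23) & 0xf = 4
kind [15+:8] = (word>>15) & 0xff = 43  ←
tag [13+:2] = (word>>13) & 0x3 = 3
cnt [0+:13] = (word>>0) & 0x1fff = 4022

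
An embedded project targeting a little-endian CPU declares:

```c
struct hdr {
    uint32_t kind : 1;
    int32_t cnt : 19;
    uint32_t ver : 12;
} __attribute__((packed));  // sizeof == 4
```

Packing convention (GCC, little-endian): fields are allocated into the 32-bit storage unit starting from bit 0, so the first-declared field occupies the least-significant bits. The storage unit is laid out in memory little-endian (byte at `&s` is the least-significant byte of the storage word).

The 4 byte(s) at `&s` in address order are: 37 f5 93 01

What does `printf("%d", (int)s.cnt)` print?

129691

[0]=0x37 [1]=0xf5 [2]=0x93 [3]=0x01 (little-endian) → word 0x0193f537
kind:1 @ bit 0 → (0x0193f537>>0)&0x1 = 0x1
cnt:19 @ bit 1 → (0x0193f537>>1)&0x7ffff = 0x1fa9b  ←
ver:12 @ bit 20 → (0x0193f537>>20)&0xfff = 0x19
cnt signed 19b, MSB=0: value = 129691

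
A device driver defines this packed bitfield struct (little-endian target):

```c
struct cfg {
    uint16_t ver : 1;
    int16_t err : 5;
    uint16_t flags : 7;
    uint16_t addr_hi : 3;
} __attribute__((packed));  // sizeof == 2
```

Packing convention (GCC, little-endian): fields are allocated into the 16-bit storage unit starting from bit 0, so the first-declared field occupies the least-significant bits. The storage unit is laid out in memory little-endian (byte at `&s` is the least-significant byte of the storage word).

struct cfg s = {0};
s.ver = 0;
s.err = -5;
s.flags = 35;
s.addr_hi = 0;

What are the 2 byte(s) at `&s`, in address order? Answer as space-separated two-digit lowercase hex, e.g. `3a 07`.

f6 08

ver:1 = 0 → 0x0 << 0 → word 0x0000
err:5 = -5 → 0x1b << 1 → word 0x0036
flags:7 = 35 → 0x23 << 6 → word 0x08f6
addr_hi:3 = 0 → 0x0 << 13 → word 0x08f6
word = 0x08f6 → little-endian bytes:
  [0]=0xf6  [1]=0x08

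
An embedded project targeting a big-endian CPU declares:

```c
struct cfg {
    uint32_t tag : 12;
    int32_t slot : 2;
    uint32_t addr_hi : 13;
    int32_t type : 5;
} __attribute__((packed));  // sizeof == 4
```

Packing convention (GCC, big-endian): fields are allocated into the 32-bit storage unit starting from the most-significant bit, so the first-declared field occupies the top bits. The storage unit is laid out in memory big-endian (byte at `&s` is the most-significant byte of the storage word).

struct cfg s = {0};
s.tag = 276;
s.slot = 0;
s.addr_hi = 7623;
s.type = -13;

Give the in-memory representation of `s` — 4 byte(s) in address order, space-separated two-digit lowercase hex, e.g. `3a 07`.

[20+:12] tag=276 & 0xfff = 0x114; word=0x11400000
[18+:2] slot=0 & 0x3 = 0x0; word=0x11400000
[5+:13] addr_hi=7623 & 0x1fff = 0x1dc7; word=0x1143b8e0
[0+:5] type=-13 & 0x1f = 0x13; word=0x1143b8f3
word = 0x1143b8f3 → big-endian bytes:
  [0]=0x11  [1]=0x43  [2]=0xb8  [3]=0xf3

11 43 b8 f3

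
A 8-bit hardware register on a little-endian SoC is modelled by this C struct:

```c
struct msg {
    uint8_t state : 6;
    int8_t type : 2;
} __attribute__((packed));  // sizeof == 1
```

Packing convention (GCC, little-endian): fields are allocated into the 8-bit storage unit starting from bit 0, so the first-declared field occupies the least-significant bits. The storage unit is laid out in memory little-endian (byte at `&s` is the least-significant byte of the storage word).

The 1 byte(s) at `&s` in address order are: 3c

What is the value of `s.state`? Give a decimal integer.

60

[0]=0x3c (little-endian) → word 0x3c
state [0+:6] = (word>>0) & 0x3f = 60  ←
type [6+:2] = (word>>6) & 0x3 = 0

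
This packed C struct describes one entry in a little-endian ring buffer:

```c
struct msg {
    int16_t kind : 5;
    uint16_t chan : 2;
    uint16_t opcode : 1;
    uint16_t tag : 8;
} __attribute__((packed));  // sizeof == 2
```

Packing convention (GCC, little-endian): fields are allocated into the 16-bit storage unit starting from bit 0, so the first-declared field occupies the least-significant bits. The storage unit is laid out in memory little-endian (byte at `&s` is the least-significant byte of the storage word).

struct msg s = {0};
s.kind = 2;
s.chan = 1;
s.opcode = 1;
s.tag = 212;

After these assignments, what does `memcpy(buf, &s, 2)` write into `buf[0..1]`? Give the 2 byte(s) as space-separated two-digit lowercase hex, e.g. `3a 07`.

kind:5 = 2 → 0x2 << 0 → word 0x0002
chan:2 = 1 → 0x1 << 5 → word 0x0022
opcode:1 = 1 → 0x1 << 7 → word 0x00a2
tag:8 = 212 → 0xd4 << 8 → word 0xd4a2
word = 0xd4a2 → little-endian bytes:
  [0]=0xa2  [1]=0xd4

a2 d4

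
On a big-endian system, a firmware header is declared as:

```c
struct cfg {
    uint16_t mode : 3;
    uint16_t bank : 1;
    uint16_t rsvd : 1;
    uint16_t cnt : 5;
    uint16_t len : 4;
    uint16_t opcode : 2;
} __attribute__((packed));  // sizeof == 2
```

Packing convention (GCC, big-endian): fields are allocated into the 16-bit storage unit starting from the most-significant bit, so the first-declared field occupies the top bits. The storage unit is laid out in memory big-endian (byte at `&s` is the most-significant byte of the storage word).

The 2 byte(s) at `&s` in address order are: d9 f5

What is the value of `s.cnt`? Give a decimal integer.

[0]=0xd9 [1]=0xf5 (big-endian) → word 0xd9f5
mode [13+:3] = (word>>13) & 0x7 = 6
bank [12+:1] = (word>>12) & 0x1 = 1
rsvd [11+:1] = (word>>11) & 0x1 = 1
cnt [6+:5] = (word>>6) & 0x1f = 7  ←
len [2+:4] = (word>>2) & 0xf = 13
opcode [0+:2] = (word>>0) & 0x3 = 1

7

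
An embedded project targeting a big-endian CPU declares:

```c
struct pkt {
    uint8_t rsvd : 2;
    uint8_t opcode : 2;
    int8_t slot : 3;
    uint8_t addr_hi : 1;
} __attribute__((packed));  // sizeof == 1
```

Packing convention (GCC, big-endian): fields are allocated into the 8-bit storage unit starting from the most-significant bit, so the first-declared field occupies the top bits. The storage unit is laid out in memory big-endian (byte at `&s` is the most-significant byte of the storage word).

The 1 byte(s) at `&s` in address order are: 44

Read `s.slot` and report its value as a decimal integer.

[0]=0x44 (big-endian) → word 0x44
rsvd [6+:2] = (word>>6) & 0x3 = 1
opcode [4+:2] = (word>>4) & 0x3 = 0
slot [1+:3] = (word>>1) & 0x7 = 2  ←
addr_hi [0+:1] = (word>>0) & 0x1 = 0
slot signed 3b, MSB=0: value = 2

2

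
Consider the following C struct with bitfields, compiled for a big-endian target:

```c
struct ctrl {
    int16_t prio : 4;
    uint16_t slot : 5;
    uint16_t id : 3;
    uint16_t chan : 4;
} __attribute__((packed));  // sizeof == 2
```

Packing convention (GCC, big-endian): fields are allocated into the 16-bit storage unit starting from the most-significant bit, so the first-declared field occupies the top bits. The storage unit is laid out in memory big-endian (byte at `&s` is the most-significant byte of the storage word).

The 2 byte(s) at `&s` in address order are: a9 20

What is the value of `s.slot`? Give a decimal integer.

[0]=0xa9 [1]=0x20 (big-endian) → word 0xa920
prio [12+:4] = (word>>12) & 0xf = 10
slot [7+:5] = (word>>7) & 0x1f = 18  ←
id [4+:3] = (word>>4) & 0x7 = 2
chan [0+:4] = (word>>0) & 0xf = 0

18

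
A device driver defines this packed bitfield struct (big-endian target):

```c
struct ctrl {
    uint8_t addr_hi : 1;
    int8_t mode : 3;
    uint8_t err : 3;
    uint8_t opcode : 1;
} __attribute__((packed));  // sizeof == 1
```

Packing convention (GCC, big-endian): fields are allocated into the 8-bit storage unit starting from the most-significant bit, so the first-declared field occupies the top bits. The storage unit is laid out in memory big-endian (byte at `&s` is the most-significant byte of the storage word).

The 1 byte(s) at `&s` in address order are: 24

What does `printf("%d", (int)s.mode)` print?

[0]=0x24 (big-endian) → word 0x24
addr_hi [7+:1] = (word>>7) & 0x1 = 0
mode [4+:3] = (word>>4) & 0x7 = 2  ←
err [1+:3] = (word>>1) & 0x7 = 2
opcode [0+:1] = (word>>0) & 0x1 = 0
mode signed 3b, MSB=0: value = 2

2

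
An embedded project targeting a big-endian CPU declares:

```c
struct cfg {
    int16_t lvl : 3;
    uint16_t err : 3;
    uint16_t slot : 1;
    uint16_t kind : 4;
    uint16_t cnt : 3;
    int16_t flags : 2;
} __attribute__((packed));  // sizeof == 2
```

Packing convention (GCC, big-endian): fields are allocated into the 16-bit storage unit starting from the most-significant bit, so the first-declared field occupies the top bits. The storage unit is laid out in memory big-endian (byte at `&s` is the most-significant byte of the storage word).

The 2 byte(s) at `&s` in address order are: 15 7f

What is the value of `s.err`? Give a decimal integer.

5

[0]=0x15 [1]=0x7f (big-endian) → word 0x157f
lvl [13+:3] = (word>>13) & 0x7 = 0
err [10+:3] = (word>>10) & 0x7 = 5  ←
slot [9+:1] = (word>>9) & 0x1 = 0
kind [5+:4] = (word>>5) & 0xf = 11
cnt [2+:3] = (word>>2) & 0x7 = 7
flags [0+:2] = (word>>0) & 0x3 = 3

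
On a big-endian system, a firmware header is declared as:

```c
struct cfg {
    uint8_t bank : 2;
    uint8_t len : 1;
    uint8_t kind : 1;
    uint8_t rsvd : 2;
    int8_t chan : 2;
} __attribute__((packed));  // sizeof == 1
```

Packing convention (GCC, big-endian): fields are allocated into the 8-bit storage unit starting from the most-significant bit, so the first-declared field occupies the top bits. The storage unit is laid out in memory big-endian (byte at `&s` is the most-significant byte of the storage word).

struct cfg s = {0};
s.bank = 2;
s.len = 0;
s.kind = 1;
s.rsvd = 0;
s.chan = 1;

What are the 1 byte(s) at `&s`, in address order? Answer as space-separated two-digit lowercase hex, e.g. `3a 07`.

bank:2 = 2 → 0x2 << 6 → word 0x80
len:1 = 0 → 0x0 << 5 → word 0x80
kind:1 = 1 → 0x1 << 4 → word 0x90
rsvd:2 = 0 → 0x0 << 2 → word 0x90
chan:2 = 1 → 0x1 << 0 → word 0x91
word = 0x91 → big-endian bytes:
  [0]=0x91

91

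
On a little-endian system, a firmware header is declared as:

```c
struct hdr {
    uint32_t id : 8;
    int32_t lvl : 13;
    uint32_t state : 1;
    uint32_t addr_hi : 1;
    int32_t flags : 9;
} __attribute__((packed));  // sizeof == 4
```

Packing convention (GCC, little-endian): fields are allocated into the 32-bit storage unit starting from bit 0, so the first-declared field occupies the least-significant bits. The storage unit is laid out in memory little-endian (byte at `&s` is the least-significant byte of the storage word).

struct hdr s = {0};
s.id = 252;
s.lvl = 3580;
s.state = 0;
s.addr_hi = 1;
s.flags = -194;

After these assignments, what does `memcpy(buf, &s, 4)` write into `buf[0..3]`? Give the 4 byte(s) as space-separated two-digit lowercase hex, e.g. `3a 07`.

fc fc 4d 9f

id:8 = 252 → 0xfc << 0 → word 0x000000fc
lvl:13 = 3580 → 0xdfc << 8 → word 0x000dfcfc
state:1 = 0 → 0x0 << 21 → word 0x000dfcfc
addr_hi:1 = 1 → 0x1 << 22 → word 0x004dfcfc
flags:9 = -194 → 0x13e << 23 → word 0x9f4dfcfc
word = 0x9f4dfcfc → little-endian bytes:
  [0]=0xfc  [1]=0xfc  [2]=0x4d  [3]=0x9f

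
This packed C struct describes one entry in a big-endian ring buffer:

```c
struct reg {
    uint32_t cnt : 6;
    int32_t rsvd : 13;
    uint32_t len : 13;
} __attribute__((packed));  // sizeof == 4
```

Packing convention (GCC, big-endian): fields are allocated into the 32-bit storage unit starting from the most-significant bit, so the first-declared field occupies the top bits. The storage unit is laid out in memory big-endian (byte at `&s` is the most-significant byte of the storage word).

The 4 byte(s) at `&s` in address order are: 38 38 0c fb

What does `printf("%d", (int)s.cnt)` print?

14

[0]=0x38 [1]=0x38 [2]=0x0c [3]=0xfb (big-endian) → word 0x38380cfb
cnt:6 @ bit 26 → (0x38380cfb>>26)&0x3f = 0xe  ←
rsvd:13 @ bit 13 → (0x38380cfb>>13)&0x1fff = 0x1c0
len:13 @ bit 0 → (0x38380cfb>>0)&0x1fff = 0xcfb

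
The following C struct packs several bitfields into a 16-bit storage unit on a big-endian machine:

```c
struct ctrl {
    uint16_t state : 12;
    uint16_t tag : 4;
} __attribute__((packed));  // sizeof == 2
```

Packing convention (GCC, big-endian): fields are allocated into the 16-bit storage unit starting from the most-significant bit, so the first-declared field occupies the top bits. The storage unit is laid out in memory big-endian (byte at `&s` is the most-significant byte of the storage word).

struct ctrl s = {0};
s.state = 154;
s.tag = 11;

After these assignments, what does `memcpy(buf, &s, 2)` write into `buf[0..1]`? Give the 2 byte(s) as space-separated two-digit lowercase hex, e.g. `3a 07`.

state (12b) val=154 bits=0x9a at bit 4: 0x09a0
tag (4b) val=11 bits=0xb at bit 0: 0x09ab
word = 0x09ab → big-endian bytes:
  [0]=0x09  [1]=0xab

09 ab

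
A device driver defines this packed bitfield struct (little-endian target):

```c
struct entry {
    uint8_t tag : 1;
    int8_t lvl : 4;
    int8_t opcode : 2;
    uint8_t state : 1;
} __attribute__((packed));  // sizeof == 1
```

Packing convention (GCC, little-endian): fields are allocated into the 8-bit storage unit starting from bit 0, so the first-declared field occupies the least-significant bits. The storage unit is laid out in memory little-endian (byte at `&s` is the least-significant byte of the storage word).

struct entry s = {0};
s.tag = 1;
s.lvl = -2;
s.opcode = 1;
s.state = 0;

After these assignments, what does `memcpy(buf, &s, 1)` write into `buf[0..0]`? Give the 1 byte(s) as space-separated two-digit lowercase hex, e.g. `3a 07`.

[0+:1] tag=1 & 0x1 = 0x1; word=0x01
[1+:4] lvl=-2 & 0xf = 0xe; word=0x1d
[5+:2] opcode=1 & 0x3 = 0x1; word=0x3d
[7+:1] state=0 & 0x1 = 0x0; word=0x3d
word = 0x3d → little-endian bytes:
  [0]=0x3d

3d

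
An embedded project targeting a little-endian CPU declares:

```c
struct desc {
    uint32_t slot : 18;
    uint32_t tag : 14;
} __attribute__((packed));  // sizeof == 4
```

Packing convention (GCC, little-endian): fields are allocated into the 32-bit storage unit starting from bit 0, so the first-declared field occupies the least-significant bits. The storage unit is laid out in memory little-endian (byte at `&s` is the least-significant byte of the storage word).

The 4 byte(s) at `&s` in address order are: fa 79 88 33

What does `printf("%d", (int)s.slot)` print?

31226

[0]=0xfa [1]=0x79 [2]=0x88 [3]=0x33 (little-endian) → word 0x338879fa
slot:18 @ bit 0 → (0x338879fa>>0)&0x3ffff = 0x79fa  ←
tag:14 @ bit 18 → (0x338879fa>>18)&0x3fff = 0xce2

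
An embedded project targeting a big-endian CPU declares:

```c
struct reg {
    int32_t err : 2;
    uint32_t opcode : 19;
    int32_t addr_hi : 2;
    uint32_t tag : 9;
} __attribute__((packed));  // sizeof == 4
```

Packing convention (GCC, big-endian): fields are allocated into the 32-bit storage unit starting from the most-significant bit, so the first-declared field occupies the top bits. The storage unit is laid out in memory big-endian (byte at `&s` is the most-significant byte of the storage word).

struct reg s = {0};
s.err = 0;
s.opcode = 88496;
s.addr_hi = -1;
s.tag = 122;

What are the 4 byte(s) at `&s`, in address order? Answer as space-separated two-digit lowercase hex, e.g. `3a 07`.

err (2b) val=0 bits=0x0 at bit 30: 0x00000000
opcode (19b) val=88496 bits=0x159b0 at bit 11: 0x0acd8000
addr_hi (2b) val=-1 bits=0x3 at bit 9: 0x0acd8600
tag (9b) val=122 bits=0x7a at bit 0: 0x0acd867a
word = 0x0acd867a → big-endian bytes:
  [0]=0x0a  [1]=0xcd  [2]=0x86  [3]=0x7a

0a cd 86 7a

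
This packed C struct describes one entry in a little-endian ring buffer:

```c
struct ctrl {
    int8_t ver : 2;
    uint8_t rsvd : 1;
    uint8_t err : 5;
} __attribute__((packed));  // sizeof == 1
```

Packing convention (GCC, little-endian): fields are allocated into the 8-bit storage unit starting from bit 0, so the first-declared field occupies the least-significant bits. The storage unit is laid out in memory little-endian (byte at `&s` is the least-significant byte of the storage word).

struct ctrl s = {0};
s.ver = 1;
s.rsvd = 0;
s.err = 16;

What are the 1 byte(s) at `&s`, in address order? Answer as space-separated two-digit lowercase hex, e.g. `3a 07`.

81

ver:2 = 1 → 0x1 << 0 → word 0x01
rsvd:1 = 0 → 0x0 << 2 → word 0x01
err:5 = 16 → 0x10 << 3 → word 0x81
word = 0x81 → little-endian bytes:
  [0]=0x81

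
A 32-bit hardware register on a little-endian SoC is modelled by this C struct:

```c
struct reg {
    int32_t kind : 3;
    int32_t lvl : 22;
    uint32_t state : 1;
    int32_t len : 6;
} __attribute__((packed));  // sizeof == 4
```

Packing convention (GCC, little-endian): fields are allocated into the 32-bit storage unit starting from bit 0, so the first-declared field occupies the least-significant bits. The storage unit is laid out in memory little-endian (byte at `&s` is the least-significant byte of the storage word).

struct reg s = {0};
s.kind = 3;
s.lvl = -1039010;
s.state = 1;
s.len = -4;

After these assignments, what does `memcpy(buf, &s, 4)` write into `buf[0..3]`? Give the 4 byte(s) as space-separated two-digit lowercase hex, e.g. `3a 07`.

f3 2a 81 f3

kind (3b) val=3 bits=0x3 at bit 0: 0x00000003
lvl (22b) val=-1039010 bits=0x30255e at bit 3: 0x01812af3
state (1b) val=1 bits=0x1 at bit 25: 0x03812af3
len (6b) val=-4 bits=0x3c at bit 26: 0xf3812af3
word = 0xf3812af3 → little-endian bytes:
  [0]=0xf3  [1]=0x2a  [2]=0x81  [3]=0xf3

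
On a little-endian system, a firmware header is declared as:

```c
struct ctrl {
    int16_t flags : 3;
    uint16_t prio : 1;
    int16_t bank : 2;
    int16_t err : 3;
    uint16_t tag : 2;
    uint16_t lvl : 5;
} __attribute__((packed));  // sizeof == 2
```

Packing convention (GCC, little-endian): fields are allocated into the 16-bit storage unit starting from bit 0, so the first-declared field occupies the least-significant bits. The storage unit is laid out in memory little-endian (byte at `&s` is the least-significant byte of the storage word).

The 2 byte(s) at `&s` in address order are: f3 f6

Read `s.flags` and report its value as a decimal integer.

3

[0]=0xf3 [1]=0xf6 (little-endian) → word 0xf6f3
flags:3 @ bit 0 → (0xf6f3>>0)&0x7 = 0x3  ←
prio:1 @ bit 3 → (0xf6f3>>3)&0x1 = 0x0
bank:2 @ bit 4 → (0xf6f3>>4)&0x3 = 0x3
err:3 @ bit 6 → (0xf6f3>>6)&0x7 = 0x3
tag:2 @ bit 9 → (0xf6f3>>9)&0x3 = 0x3
lvl:5 @ bit 11 → (0xf6f3>>11)&0x1f = 0x1e
flags signed 3b, MSB=0: value = 3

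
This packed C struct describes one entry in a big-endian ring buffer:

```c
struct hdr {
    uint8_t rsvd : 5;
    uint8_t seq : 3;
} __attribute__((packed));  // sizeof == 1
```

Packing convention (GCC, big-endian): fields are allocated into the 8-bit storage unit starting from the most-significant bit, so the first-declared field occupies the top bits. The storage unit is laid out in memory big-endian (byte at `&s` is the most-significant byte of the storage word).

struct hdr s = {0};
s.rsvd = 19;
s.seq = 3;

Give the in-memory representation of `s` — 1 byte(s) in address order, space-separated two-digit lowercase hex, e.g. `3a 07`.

9b

rsvd:5 = 19 → 0x13 << 3 → word 0x98
seq:3 = 3 → 0x3 << 0 → word 0x9b
word = 0x9b → big-endian bytes:
  [0]=0x9b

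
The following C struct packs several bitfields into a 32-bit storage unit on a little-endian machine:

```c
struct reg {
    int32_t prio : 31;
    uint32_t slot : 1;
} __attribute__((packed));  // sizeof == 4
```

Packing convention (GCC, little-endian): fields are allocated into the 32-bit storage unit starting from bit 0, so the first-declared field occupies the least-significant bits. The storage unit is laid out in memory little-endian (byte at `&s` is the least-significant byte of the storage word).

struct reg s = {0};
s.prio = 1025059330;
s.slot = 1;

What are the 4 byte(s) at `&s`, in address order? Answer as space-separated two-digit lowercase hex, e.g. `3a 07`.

prio (31b) val=1025059330 bits=0x3d192a02 at bit 0: 0x3d192a02
slot (1b) val=1 bits=0x1 at bit 31: 0xbd192a02
word = 0xbd192a02 → little-endian bytes:
  [0]=0x02  [1]=0x2a  [2]=0x19  [3]=0xbd

02 2a 19 bd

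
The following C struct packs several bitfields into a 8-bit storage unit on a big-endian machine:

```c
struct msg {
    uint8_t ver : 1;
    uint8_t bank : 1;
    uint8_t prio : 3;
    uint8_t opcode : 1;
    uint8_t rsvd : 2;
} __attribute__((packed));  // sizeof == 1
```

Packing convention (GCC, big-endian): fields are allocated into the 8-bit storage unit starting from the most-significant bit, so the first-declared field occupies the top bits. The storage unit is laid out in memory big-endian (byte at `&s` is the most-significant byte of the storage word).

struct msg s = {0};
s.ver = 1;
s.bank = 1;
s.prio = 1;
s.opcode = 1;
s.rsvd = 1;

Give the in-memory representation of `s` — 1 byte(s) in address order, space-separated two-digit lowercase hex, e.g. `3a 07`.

ver (1b) val=1 bits=0x1 at bit 7: 0x80
bank (1b) val=1 bits=0x1 at bit 6: 0xc0
prio (3b) val=1 bits=0x1 at bit 3: 0xc8
opcode (1b) val=1 bits=0x1 at bit 2: 0xcc
rsvd (2b) val=1 bits=0x1 at bit 0: 0xcd
word = 0xcd → big-endian bytes:
  [0]=0xcd

cd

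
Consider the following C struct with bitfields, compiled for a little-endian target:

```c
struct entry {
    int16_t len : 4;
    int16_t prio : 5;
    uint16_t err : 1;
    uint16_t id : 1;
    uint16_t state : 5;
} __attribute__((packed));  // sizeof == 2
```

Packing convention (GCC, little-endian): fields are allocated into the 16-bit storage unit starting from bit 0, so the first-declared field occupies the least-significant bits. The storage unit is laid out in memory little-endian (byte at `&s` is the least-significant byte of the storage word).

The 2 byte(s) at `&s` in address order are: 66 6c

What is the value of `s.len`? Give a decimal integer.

[0]=0x66 [1]=0x6c (little-endian) → word 0x6c66
len:4 @ bit 0 → (0x6c66>>0)&0xf = 0x6  ←
prio:5 @ bit 4 → (0x6c66>>4)&0x1f = 0x6
err:1 @ bit 9 → (0x6c66>>9)&0x1 = 0x0
id:1 @ bit 10 → (0x6c66>>10)&0x1 = 0x1
state:5 @ bit 11 → (0x6c66>>11)&0x1f = 0xd
len signed 4b, MSB=0: value = 6

6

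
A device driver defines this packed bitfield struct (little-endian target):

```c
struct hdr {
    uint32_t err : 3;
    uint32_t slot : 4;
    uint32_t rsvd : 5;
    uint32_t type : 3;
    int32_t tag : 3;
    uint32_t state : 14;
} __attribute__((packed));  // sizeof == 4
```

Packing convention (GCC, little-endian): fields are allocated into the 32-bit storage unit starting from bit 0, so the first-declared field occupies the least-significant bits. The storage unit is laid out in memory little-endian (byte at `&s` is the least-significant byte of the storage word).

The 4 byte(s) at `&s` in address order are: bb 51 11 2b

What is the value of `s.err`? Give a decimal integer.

[0]=0xbb [1]=0x51 [2]=0x11 [3]=0x2b (little-endian) → word 0x2b1151bb
err [0+:3] = (word>>0) & 0x7 = 3  ←
slot [3+:4] = (word>>3) & 0xf = 7
rsvd [7+:5] = (word>>7) & 0x1f = 3
type [12+:3] = (word>>12) & 0x7 = 5
tag [15+:3] = (word>>15) & 0x7 = 2
state [18+:14] = (word>>18) & 0x3fff = 2756

3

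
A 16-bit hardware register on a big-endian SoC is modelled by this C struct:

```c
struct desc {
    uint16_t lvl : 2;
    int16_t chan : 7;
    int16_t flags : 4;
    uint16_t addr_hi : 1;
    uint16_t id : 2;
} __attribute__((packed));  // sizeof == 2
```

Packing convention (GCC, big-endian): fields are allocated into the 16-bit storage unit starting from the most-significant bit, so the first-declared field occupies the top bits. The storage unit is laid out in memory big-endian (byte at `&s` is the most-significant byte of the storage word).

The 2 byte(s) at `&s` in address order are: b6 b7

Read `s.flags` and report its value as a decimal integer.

[0]=0xb6 [1]=0xb7 (big-endian) → word 0xb6b7
lvl:2 @ bit 14 → (0xb6b7>>14)&0x3 = 0x2
chan:7 @ bit 7 → (0xb6b7>>7)&0x7f = 0x6d
flags:4 @ bit 3 → (0xb6b7>>3)&0xf = 0x6  ←
addr_hi:1 @ bit 2 → (0xb6b7>>2)&0x1 = 0x1
id:2 @ bit 0 → (0xb6b7>>0)&0x3 = 0x3
flags signed 4b, MSB=0: value = 6

6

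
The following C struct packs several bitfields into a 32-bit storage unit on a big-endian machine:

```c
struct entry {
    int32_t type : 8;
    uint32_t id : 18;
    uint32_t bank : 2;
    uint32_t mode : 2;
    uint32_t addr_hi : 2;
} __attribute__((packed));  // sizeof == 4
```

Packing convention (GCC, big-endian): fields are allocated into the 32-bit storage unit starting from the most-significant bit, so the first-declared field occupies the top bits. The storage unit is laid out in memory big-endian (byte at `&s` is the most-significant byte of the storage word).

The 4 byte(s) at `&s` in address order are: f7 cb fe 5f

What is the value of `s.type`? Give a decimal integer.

-9

[0]=0xf7 [1]=0xcb [2]=0xfe [3]=0x5f (big-endian) → word 0xf7cbfe5f
type [24+:8] = (word>>24) & 0xff = 247  ←
id [6+:18] = (word>>6) & 0x3ffff = 208889
bank [4+:2] = (word>>4) & 0x3 = 1
mode [2+:2] = (word>>2) & 0x3 = 3
addr_hi [0+:2] = (word>>0) & 0x3 = 3
type signed 8b, MSB=1: 247 - 256 = -9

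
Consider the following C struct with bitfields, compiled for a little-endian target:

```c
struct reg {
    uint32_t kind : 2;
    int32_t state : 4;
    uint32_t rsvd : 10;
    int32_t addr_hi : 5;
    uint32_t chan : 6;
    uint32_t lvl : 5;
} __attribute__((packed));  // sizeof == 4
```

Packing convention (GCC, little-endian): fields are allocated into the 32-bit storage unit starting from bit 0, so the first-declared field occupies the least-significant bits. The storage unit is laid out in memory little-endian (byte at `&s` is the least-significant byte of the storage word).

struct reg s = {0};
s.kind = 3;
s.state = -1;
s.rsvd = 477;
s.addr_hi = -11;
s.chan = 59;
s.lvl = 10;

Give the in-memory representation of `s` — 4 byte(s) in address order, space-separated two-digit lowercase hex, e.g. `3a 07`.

7f 77 75 57

kind:2 = 3 → 0x3 << 0 → word 0x00000003
state:4 = -1 → 0xf << 2 → word 0x0000003f
rsvd:10 = 477 → 0x1dd << 6 → word 0x0000777f
addr_hi:5 = -11 → 0x15 << 16 → word 0x0015777f
chan:6 = 59 → 0x3b << 21 → word 0x0775777f
lvl:5 = 10 → 0xa << 27 → word 0x5775777f
word = 0x5775777f → little-endian bytes:
  [0]=0x7f  [1]=0x77  [2]=0x75  [3]=0x57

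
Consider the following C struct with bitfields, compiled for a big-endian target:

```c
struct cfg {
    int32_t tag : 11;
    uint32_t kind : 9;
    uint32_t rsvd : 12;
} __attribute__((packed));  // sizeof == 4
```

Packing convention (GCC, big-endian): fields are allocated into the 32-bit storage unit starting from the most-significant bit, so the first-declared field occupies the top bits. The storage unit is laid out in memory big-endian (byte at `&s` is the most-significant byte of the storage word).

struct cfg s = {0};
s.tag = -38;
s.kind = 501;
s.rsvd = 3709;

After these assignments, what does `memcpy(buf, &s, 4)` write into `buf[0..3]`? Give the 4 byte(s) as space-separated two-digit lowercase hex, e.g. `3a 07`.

fb 5f 5e 7d

tag (11b) val=-38 bits=0x7da at bit 21: 0xfb400000
kind (9b) val=501 bits=0x1f5 at bit 12: 0xfb5f5000
rsvd (12b) val=3709 bits=0xe7d at bit 0: 0xfb5f5e7d
word = 0xfb5f5e7d → big-endian bytes:
  [0]=0xfb  [1]=0x5f  [2]=0x5e  [3]=0x7d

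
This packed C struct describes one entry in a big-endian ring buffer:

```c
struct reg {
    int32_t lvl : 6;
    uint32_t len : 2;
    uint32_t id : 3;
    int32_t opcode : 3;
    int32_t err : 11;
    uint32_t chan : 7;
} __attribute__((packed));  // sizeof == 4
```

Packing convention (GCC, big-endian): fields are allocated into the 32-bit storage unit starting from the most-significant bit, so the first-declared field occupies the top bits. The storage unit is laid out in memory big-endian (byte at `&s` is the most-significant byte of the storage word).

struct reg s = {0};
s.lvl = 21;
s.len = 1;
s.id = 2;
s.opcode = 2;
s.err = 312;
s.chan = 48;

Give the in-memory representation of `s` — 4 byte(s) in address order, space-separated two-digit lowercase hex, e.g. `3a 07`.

[26+:6] lvl=21 & 0x3f = 0x15; word=0x54000000
[24+:2] len=1 & 0x3 = 0x1; word=0x55000000
[21+:3] id=2 & 0x7 = 0x2; word=0x55400000
[18+:3] opcode=2 & 0x7 = 0x2; word=0x55480000
[7+:11] err=312 & 0x7ff = 0x138; word=0x55489c00
[0+:7] chan=48 & 0x7f = 0x30; word=0x55489c30
word = 0x55489c30 → big-endian bytes:
  [0]=0x55  [1]=0x48  [2]=0x9c  [3]=0x30

55 48 9c 30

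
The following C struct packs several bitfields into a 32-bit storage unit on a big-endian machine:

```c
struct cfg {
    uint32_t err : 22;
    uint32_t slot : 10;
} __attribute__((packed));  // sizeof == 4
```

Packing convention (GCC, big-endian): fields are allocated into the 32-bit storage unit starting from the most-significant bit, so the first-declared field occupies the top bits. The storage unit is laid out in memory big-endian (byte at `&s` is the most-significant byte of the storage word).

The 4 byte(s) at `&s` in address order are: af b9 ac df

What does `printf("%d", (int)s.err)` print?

[0]=0xaf [1]=0xb9 [2]=0xac [3]=0xdf (big-endian) → word 0xafb9acdf
err:22 @ bit 10 → (0xafb9acdf>>10)&0x3fffff = 0x2bee6b  ←
slot:10 @ bit 0 → (0xafb9acdf>>0)&0x3ff = 0xdf

2879083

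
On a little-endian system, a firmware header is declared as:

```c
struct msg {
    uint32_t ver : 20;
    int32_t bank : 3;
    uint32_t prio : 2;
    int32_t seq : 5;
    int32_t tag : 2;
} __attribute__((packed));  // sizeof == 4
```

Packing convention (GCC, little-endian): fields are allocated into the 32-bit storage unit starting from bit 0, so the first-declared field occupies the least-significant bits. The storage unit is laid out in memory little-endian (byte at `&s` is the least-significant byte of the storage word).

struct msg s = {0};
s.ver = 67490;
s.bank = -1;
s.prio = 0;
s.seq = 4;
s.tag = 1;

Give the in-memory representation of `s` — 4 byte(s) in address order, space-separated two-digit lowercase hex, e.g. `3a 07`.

a2 07 71 48

[0+:20] ver=67490 & 0xfffff = 0x107a2; word=0x000107a2
[20+:3] bank=-1 & 0x7 = 0x7; word=0x007107a2
[23+:2] prio=0 & 0x3 = 0x0; word=0x007107a2
[25+:5] seq=4 & 0x1f = 0x4; word=0x087107a2
[30+:2] tag=1 & 0x3 = 0x1; word=0x487107a2
word = 0x487107a2 → little-endian bytes:
  [0]=0xa2  [1]=0x07  [2]=0x71  [3]=0x48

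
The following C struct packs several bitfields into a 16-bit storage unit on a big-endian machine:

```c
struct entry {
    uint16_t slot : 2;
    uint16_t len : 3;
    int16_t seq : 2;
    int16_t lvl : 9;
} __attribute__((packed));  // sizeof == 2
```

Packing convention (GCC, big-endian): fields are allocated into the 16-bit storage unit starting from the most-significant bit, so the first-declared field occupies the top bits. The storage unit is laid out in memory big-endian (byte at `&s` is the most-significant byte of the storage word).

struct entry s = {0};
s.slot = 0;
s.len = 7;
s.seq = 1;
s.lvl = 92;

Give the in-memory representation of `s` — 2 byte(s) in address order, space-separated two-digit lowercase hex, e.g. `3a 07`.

[14+:2] slot=0 & 0x3 = 0x0; word=0x0000
[11+:3] len=7 & 0x7 = 0x7; word=0x3800
[9+:2] seq=1 & 0x3 = 0x1; word=0x3a00
[0+:9] lvl=92 & 0x1ff = 0x5c; word=0x3a5c
word = 0x3a5c → big-endian bytes:
  [0]=0x3a  [1]=0x5c

3a 5c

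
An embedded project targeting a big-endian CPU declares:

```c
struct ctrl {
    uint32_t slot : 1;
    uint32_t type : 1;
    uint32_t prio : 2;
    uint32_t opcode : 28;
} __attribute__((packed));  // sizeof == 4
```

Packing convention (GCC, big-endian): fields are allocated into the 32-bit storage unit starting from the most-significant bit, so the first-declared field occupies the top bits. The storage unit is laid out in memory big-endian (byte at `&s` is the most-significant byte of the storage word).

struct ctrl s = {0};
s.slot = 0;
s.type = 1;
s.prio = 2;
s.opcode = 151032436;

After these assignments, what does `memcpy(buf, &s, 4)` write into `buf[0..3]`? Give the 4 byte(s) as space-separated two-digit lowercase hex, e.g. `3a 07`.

slot:1 = 0 → 0x0 << 31 → word 0x00000000
type:1 = 1 → 0x1 << 30 → word 0x40000000
prio:2 = 2 → 0x2 << 28 → word 0x60000000
opcode:28 = 151032436 → 0x9009274 << 0 → word 0x69009274
word = 0x69009274 → big-endian bytes:
  [0]=0x69  [1]=0x00  [2]=0x92  [3]=0x74

69 00 92 74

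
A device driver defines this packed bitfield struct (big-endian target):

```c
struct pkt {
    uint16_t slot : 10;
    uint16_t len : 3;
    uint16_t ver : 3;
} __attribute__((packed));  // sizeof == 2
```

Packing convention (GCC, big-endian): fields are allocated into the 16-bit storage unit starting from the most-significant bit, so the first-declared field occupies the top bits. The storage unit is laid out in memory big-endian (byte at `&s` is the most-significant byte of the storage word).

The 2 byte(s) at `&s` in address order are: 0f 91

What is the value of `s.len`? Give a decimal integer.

[0]=0x0f [1]=0x91 (big-endian) → word 0x0f91
slot:10 @ bit 6 → (0x0f91>>6)&0x3ff = 0x3e
len:3 @ bit 3 → (0x0f91>>3)&0x7 = 0x2  ←
ver:3 @ bit 0 → (0x0f91>>0)&0x7 = 0x1

2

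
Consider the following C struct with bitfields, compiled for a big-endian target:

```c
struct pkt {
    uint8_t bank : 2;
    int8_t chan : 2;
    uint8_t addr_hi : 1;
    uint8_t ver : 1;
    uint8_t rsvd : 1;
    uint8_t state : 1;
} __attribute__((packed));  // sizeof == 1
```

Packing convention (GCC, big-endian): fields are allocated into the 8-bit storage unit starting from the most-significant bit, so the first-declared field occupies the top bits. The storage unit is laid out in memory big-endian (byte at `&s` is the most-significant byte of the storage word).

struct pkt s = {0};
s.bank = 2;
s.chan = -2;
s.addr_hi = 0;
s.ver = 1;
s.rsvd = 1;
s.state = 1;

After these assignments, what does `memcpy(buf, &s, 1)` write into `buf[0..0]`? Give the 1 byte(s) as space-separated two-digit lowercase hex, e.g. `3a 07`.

bank:2 = 2 → 0x2 << 6 → word 0x80
chan:2 = -2 → 0x2 << 4 → word 0xa0
addr_hi:1 = 0 → 0x0 << 3 → word 0xa0
ver:1 = 1 → 0x1 << 2 → word 0xa4
rsvd:1 = 1 → 0x1 << 1 → word 0xa6
state:1 = 1 → 0x1 << 0 → word 0xa7
word = 0xa7 → big-endian bytes:
  [0]=0xa7

a7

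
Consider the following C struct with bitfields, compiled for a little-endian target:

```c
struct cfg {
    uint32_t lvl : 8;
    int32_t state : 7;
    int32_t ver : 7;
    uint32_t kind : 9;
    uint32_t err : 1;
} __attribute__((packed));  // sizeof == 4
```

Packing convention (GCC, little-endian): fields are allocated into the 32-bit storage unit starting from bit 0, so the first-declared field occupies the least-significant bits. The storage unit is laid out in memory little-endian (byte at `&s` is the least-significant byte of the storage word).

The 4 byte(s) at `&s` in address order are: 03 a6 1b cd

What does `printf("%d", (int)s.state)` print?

[0]=0x03 [1]=0xa6 [2]=0x1b [3]=0xcd (little-endian) → word 0xcd1ba603
lvl [0+:8] = (word>>0) & 0xff = 3
state [8+:7] = (word>>8) & 0x7f = 38  ←
ver [15+:7] = (word>>15) & 0x7f = 55
kind [22+:9] = (word>>22) & 0x1ff = 308
err [31+:1] = (word>>31) & 0x1 = 1
state signed 7b, MSB=0: value = 38

38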